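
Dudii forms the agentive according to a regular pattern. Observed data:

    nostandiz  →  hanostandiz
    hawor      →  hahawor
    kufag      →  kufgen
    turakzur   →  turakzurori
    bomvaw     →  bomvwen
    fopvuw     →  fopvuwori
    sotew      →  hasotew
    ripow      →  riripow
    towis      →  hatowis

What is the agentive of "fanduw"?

"fanduw" has last vowel 'u'. The stems whose last vowel is 'u' (turakzur → turakzurori, fopvuw → fopvuwori) add -ori.
So fanduw → fanduwori.

fanduwori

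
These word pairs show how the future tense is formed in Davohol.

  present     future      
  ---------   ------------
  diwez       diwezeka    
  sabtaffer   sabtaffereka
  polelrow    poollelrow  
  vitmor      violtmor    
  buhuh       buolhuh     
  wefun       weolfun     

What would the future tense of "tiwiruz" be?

sabtaffer and vitmor both end in -r yet inflect differently (sabtaffereka, violtmor), so the final letter is not what conditions the rule; the last vowel is.
"tiwiruz" has last vowel 'u'. The stems whose last vowel is 'u' (buhuh → buolhuh, wefun → weolfun) insert -ol- after the first vowel.
The other pattern: stems whose last vowel is 'e' add -eka.
So tiwiruz → tiolwiruz.

tiolwiruz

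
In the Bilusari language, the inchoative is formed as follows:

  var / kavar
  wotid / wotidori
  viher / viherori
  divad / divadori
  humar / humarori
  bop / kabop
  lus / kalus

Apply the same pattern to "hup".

var and humar both end in -r yet inflect differently (kavar, humarori), so the final letter is not what conditions the rule; the number of vowels is.
"hup" has 1 vowel. The stems with 1 vowel (var → kavar, bop → kabop, lus → kalus) add the prefix ka-.
So hup → kahup.

kahup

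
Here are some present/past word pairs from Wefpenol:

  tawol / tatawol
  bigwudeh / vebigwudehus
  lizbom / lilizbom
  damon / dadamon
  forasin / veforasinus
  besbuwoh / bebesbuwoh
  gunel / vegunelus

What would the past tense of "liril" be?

besbuwoh and bigwudeh both end in -h yet inflect differently (bebesbuwoh, vebigwudehus), so the final letter is not what conditions the rule; the last vowel is.
"liril" has last vowel 'i'. The one such stem in the data (forasin → veforasinus) adds ve- … -us around the stem, so the same rule applies.
The other pattern: stems whose last vowel is 'o' repeat the first consonant+vowel as a prefix.
So liril → velirilus.

velirilus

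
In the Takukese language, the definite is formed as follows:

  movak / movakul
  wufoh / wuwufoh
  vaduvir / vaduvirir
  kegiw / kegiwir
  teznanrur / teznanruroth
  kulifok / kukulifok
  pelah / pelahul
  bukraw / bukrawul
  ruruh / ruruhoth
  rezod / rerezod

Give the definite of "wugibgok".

"wugibgok" has last vowel 'o'. The stems whose last vowel is 'o' (wufoh → wuwufoh, kulifok → kukulifok, rezod → rerezod) repeat the first consonant+vowel as a prefix.
The other patterns: stems whose last vowel is 'u' add -oth; stems whose last vowel is 'a' add -ul; stems whose last vowel is 'i' add -ir.
So wugibgok → wuwugibgok.

wuwugibgok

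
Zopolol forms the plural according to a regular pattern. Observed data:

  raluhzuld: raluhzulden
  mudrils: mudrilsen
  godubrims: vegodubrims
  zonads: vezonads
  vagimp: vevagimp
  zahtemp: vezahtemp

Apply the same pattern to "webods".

vewebods

mudrils and godubrims both end in -s yet inflect differently (mudrilsen, vegodubrims), so the final letter is not what conditions the rule; the second-to-last letter is.
"webods" has second-to-last letter 'd'. The one such stem in the data (zonads → vezonads) adds the prefix ve-, so the same rule applies.
So webods → vewebods.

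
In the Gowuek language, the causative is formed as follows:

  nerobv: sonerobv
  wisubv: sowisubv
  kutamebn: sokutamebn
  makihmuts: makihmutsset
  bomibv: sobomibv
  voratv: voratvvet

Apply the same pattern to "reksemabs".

soreksemabs

"reksemabs" has second-to-last letter 'b'. The stems whose second-to-last letter is 'b' (nerobv → sonerobv, kutamebn → sokutamebn, wisubv → sowisubv) add the prefix so-.
The other pattern: stems whose second-to-last letter is 't' double the final consonant and add -et.
So reksemabs → soreksemabs.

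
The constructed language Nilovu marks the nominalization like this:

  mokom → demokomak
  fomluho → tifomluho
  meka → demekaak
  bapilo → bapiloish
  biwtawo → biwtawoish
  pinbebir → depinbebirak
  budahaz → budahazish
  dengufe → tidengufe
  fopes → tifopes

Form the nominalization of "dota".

biwtawo and fomluho both end in -o yet inflect differently (biwtawoish, tifomluho), so the final letter is not what conditions the rule; the first letter is.
"dota" begins with d-. The one such stem in the data (dengufe → tidengufe) adds the prefix ti-, so the same rule applies.
The other patterns: stems beginning with b- add -ish; stems beginning with m- or p- add de- … -ak around the stem.
So dota → tidota.

tidota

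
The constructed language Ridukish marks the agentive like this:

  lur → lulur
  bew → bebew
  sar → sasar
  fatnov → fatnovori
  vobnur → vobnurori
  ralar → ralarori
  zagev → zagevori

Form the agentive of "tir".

lur and vobnur both end in -r yet inflect differently (lulur, vobnurori), so the final letter is not what conditions the rule; the number of vowels is.
"tir" has 1 vowel. The stems with 1 vowel (lur → lulur, bew → bebew, sar → sasar) repeat the first consonant+vowel as a prefix.
So tir → titir.

titir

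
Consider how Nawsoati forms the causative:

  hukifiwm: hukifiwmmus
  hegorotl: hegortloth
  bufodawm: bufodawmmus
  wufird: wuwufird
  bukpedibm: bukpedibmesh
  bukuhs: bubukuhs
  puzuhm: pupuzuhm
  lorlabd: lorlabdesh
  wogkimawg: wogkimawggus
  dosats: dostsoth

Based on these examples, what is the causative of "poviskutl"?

"poviskutl" has second-to-last letter 't'. The stems whose second-to-last letter is 't' (dosats → dostsoth, hegorotl → hegortloth) delete the last vowel and add -oth.
The other patterns: stems whose second-to-last letter is 'w' double the final consonant and add -us; stems whose second-to-last letter is 'b' add -esh; stems whose second-to-last letter is 'h' or 'r' repeat the first consonant+vowel as a prefix.
So poviskutl → povisktloth.

povisktloth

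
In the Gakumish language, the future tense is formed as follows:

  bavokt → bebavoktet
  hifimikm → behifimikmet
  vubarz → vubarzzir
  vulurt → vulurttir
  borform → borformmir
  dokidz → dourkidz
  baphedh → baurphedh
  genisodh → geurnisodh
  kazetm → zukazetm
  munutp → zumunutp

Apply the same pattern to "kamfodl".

bavokt and vulurt both end in -t yet inflect differently (bebavoktet, vulurttir), so the final letter is not what conditions the rule; the second-to-last letter is.
"kamfodl" has second-to-last letter 'd'. The stems whose second-to-last letter is 'd' (dokidz → dourkidz, baphedh → baurphedh, genisodh → geurnisodh) insert -ur- after the first vowel.
The other patterns: stems whose second-to-last letter is 'k' add be- … -et around the stem; stems whose second-to-last letter is 'r' double the final consonant and add -ir; stems whose second-to-last letter is 't' add the prefix zu-.
So kamfodl → kaurmfodl.

kaurmfodl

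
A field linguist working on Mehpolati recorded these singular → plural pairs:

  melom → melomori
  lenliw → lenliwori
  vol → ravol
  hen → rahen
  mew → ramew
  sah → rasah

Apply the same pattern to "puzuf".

"puzuf" has 2 vowels. The stems with 2 vowels (melom → melomori, lenliw → lenliwori) add -ori.
The other pattern: stems with 1 vowel add the prefix ra-.
So puzuf → puzufori.

puzufori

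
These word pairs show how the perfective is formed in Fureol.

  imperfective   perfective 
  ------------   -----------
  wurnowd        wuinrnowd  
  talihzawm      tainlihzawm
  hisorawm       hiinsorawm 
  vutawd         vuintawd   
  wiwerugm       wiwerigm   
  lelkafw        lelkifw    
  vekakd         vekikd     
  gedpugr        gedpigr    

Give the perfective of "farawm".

fainrawm

talihzawm and wiwerugm both end in -m yet inflect differently (tainlihzawm, wiwerigm), so the final letter is not what conditions the rule; the second-to-last letter is.
"farawm" has second-to-last letter 'w'. The stems whose second-to-last letter is 'w' (wurnowd → wuinrnowd, talihzawm → tainlihzawm, hisorawm → hiinsorawm) insert -in- after the first vowel.
So farawm → fainrawm.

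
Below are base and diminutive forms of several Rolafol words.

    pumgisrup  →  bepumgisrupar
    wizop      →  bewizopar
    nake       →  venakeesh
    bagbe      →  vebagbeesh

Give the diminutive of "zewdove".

wizop and nake both have 2 vowels yet inflect differently (bewizopar, venakeesh), so the number of vowels is not what conditions the rule; the final letter is.
"zewdove" ends in -e. The stems ending in -e (nake → venakeesh, bagbe → vebagbeesh) add ve- … -esh around the stem.
So zewdove → vezewdoveesh.

vezewdoveesh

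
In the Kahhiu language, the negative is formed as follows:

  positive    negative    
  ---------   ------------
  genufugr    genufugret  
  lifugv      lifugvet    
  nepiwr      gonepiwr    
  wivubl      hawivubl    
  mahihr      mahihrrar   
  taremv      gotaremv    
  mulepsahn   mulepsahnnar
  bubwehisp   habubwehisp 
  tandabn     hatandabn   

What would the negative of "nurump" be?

"nurump" has second-to-last letter 'm'. The one such stem in the data (taremv → gotaremv) adds the prefix go-, so the same rule applies.
So nurump → gonurump.

gonurump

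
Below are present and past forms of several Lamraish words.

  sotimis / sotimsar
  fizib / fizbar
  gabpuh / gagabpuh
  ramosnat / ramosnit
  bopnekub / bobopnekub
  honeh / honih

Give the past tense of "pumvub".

pupumvub

honeh and gabpuh both end in -h yet inflect differently (honih, gagabpuh), so the final letter is not what conditions the rule; the last vowel is.
"pumvub" has last vowel 'u'. The stems whose last vowel is 'u' (bopnekub → bobopnekub, gabpuh → gagabpuh) repeat the first consonant+vowel as a prefix.
So pumvub → pupumvub.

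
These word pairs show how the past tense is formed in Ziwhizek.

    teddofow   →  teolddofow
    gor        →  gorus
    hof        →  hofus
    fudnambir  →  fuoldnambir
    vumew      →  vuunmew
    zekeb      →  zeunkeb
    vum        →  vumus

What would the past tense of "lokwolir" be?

gor and fudnambir both end in -r yet inflect differently (gorus, fuoldnambir), so the final letter is not what conditions the rule; the number of vowels is.
"lokwolir" has 3 vowels. The stems with 3 vowels (fudnambir → fuoldnambir, teddofow → teolddofow) insert -ol- after the first vowel.
The other patterns: stems with 1 vowel add -us; stems with 2 vowels insert -un- after the first vowel.
So lokwolir → loolkwolir.

loolkwolir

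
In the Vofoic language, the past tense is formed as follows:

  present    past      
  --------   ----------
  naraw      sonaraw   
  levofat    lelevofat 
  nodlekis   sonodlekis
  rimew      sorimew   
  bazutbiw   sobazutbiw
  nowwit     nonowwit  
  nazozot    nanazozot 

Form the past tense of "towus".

nowwit and nodlekis both have last vowel 'i' yet inflect differently (nonowwit, sonodlekis), so the last vowel is not what conditions the rule; the final letter is.
"towus" ends in -s. The one such stem in the data (nodlekis → sonodlekis) adds the prefix so-, so the same rule applies.
The other pattern: stems ending in -t repeat the first consonant+vowel as a prefix.
So towus → sotowus.

sotowus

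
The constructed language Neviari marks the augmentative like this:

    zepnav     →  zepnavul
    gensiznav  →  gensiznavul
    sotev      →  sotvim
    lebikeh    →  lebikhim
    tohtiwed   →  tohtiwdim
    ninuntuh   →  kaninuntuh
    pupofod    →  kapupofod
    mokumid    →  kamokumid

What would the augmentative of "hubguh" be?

kahubguh

zepnav and sotev both end in -v yet inflect differently (zepnavul, sotvim), so the final letter is not what conditions the rule; the last vowel is.
"hubguh" has last vowel 'u'. The one such stem in the data (ninuntuh → kaninuntuh) adds the prefix ka-, so the same rule applies.
So hubguh → kahubguh.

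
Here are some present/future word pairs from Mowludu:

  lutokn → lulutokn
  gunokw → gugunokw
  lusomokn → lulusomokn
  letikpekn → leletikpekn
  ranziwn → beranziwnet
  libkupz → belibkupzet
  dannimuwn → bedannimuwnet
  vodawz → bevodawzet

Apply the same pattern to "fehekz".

lutokn and ranziwn both end in -n yet inflect differently (lulutokn, beranziwnet), so the final letter is not what conditions the rule; the second-to-last letter is.
"fehekz" has second-to-last letter 'k'. The stems whose second-to-last letter is 'k' (lutokn → lulutokn, gunokw → gugunokw, lusomokn → lulusomokn) repeat the first consonant+vowel as a prefix.
So fehekz → fefehekz.

fefehekz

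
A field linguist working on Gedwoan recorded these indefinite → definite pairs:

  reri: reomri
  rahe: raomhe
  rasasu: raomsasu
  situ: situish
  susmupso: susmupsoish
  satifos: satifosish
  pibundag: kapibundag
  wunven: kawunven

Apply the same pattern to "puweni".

kapuweni

rasasu and situ both end in -u yet inflect differently (raomsasu, situish), so the final letter is not what conditions the rule; the first letter is.
"puweni" begins with p-. The one such stem in the data (pibundag → kapibundag) adds the prefix ka-, so the same rule applies.
The other patterns: stems beginning with r- insert -om- after the first vowel; stems beginning with s- add -ish.
So puweni → kapuweni.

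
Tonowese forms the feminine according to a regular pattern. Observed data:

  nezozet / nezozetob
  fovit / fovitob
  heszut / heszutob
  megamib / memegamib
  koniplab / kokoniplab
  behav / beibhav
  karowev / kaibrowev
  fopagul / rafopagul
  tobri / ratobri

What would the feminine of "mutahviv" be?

"mutahviv" ends in -v. The stems ending in -v (behav → beibhav, karowev → kaibrowev) insert -ib- after the first vowel.
The other patterns: stems ending in -t add -ob; stems ending in -b repeat the first consonant+vowel as a prefix; stems ending in -i or -l add the prefix ra-.
So mutahviv → muibtahviv.

muibtahviv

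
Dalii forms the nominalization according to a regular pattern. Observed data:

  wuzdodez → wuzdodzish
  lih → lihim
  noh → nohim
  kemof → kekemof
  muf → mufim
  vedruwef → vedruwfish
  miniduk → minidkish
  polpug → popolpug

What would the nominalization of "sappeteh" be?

sappethish

muf and kemof both end in -f yet inflect differently (mufim, kekemof), so the final letter is not what conditions the rule; the number of vowels is.
"sappeteh" has 3 vowels. The stems with 3 vowels (miniduk → minidkish, vedruwef → vedruwfish, wuzdodez → wuzdodzish) delete the last vowel and add -ish.
So sappeteh → sappethish.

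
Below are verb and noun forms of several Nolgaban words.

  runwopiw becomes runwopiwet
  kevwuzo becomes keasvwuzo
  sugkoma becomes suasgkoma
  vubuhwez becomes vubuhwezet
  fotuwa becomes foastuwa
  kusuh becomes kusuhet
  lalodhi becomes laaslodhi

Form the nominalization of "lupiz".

lalodhi and runwopiw both have last vowel 'i' yet inflect differently (laaslodhi, runwopiwet), so the last vowel is not what conditions the rule; whether the stem ends in a vowel or a consonant is.
"lupiz" ends in a consonant. The stems ending in a consonant (kusuh → kusuhet, runwopiw → runwopiwet, vubuhwez → vubuhwezet) add -et.
So lupiz → lupizet.

lupizet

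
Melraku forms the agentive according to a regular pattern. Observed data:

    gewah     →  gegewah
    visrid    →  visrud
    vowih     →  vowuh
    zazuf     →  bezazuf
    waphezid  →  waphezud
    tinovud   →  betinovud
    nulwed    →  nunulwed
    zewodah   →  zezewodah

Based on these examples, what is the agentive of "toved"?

totoved

visrid and tinovud both end in -d yet inflect differently (visrud, betinovud), so the final letter is not what conditions the rule; the last vowel is.
"toved" has last vowel 'e'. The one such stem in the data (nulwed → nunulwed) repeats the first consonant+vowel as a prefix (as do zewodah, gewah), so the same rule applies.
The other patterns: stems whose last vowel is 'i' change the last vowel to 'u'; stems whose last vowel is 'u' add the prefix be-.
So toved → totoved.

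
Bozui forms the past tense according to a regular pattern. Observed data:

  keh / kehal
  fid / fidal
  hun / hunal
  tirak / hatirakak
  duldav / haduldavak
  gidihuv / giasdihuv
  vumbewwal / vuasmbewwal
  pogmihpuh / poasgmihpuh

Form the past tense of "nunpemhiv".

duldav and gidihuv both end in -v yet inflect differently (haduldavak, giasdihuv), so the final letter is not what conditions the rule; the number of vowels is.
"nunpemhiv" has 3 vowels. The stems with 3 vowels (gidihuv → giasdihuv, vumbewwal → vuasmbewwal, pogmihpuh → poasgmihpuh) insert -as- after the first vowel.
The other patterns: stems with 1 vowel add -al; stems with 2 vowels add ha- … -ak around the stem.
So nunpemhiv → nuasnpemhiv.

nuasnpemhiv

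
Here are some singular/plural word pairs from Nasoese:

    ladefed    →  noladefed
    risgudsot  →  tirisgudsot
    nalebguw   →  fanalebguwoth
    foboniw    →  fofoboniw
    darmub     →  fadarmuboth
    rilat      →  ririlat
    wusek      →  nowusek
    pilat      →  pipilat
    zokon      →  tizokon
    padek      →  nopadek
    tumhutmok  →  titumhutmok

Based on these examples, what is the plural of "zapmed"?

nozapmed

foboniw and nalebguw both end in -w yet inflect differently (fofoboniw, fanalebguwoth), so the final letter is not what conditions the rule; the last vowel is.
"zapmed" has last vowel 'e'. The stems whose last vowel is 'e' (ladefed → noladefed, padek → nopadek, wusek → nowusek) add the prefix no-.
So zapmed → nozapmed.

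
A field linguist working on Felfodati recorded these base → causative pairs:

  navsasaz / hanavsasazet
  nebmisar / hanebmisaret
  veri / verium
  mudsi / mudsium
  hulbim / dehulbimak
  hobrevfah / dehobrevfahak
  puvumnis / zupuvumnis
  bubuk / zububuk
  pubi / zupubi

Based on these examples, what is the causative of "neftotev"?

veri and pubi both end in -i yet inflect differently (verium, zupubi), so the final letter is not what conditions the rule; the first letter is.
"neftotev" begins with n-. The stems beginning with n- (navsasaz → hanavsasazet, nebmisar → hanebmisaret) add ha- … -et around the stem.
The other patterns: stems beginning with m- or v- add -um; stems beginning with h- add de- … -ak around the stem; stems beginning with b- or p- add the prefix zu-.
So neftotev → haneftotevet.

haneftotevet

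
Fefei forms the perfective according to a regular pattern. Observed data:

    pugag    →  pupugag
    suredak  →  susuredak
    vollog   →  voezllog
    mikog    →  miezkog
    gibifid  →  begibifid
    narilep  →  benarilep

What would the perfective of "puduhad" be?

pupuduhad

"puduhad" has last vowel 'a'. The stems whose last vowel is 'a' (pugag → pupugag, suredak → susuredak) repeat the first consonant+vowel as a prefix.
The other patterns: stems whose last vowel is 'o' insert -ez- after the first vowel; stems whose last vowel is 'e' or 'i' add the prefix be-.
So puduhad → pupuduhad.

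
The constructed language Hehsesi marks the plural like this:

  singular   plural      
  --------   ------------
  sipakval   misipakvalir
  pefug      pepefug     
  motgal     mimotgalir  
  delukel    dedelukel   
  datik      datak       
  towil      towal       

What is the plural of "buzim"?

towil and sipakval both end in -l yet inflect differently (towal, misipakvalir), so the final letter is not what conditions the rule; the last vowel is.
"buzim" has last vowel 'i'. The stems whose last vowel is 'i' (datik → datak, towil → towal) change the last vowel to 'a'.
So buzim → buzam.

buzam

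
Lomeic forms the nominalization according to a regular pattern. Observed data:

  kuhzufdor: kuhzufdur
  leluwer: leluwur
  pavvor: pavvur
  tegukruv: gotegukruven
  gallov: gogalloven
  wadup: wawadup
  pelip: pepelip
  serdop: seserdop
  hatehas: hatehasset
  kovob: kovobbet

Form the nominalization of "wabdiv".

kuhzufdor and gallov both have last vowel 'o' yet inflect differently (kuhzufdur, gogalloven), so the last vowel is not what conditions the rule; the final letter is.
"wabdiv" ends in -v. The stems ending in -v (tegukruv → gotegukruven, gallov → gogalloven) add go- … -en around the stem.
So wabdiv → gowabdiven.

gowabdiven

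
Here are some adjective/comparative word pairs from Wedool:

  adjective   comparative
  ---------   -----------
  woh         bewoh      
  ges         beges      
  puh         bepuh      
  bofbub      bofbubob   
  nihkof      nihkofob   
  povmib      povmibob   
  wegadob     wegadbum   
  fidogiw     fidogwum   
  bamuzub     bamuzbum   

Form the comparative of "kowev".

bofbub and wegadob both end in -b yet inflect differently (bofbubob, wegadbum), so the final letter is not what conditions the rule; the number of vowels is.
"kowev" has 2 vowels. The stems with 2 vowels (bofbub → bofbubob, nihkof → nihkofob, povmib → povmibob) add -ob.
The other patterns: stems with 1 vowel add the prefix be-; stems with 3 vowels delete the last vowel and add -um.
So kowev → kowevob.

kowevob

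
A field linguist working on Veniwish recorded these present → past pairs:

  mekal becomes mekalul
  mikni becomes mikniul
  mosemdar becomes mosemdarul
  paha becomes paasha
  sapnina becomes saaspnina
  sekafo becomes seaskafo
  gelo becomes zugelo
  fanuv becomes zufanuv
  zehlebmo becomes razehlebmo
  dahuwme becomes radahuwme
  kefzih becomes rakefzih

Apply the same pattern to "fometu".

zufometu

sekafo and gelo both end in -o yet inflect differently (seaskafo, zugelo), so the final letter is not what conditions the rule; the first letter is.
"fometu" begins with f-. The one such stem in the data (fanuv → zufanuv) adds the prefix zu-, so the same rule applies.
The other patterns: stems beginning with m- add -ul; stems beginning with p- or s- insert -as- after the first vowel; stems beginning with d-, k- or z- add the prefix ra-.
So fometu → zufometu.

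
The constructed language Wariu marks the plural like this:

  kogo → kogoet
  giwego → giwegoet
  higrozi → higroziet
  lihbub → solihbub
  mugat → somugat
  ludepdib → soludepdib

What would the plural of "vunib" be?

sovunib

higrozi and ludepdib both have last vowel 'i' yet inflect differently (higroziet, soludepdib), so the last vowel is not what conditions the rule; whether the stem ends in a vowel or a consonant is.
"vunib" ends in a consonant. The stems ending in a consonant (lihbub → solihbub, mugat → somugat, ludepdib → soludepdib) add the prefix so-.
The other pattern: stems ending in a vowel add -et.
So vunib → sovunib.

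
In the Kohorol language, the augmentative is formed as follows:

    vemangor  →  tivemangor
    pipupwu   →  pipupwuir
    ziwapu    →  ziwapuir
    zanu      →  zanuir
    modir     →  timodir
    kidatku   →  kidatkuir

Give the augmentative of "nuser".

tinuser

ziwapu and vemangor both have 3 vowels yet inflect differently (ziwapuir, tivemangor), so the number of vowels is not what conditions the rule; the final letter is.
"nuser" ends in -r. The stems ending in -r (vemangor → tivemangor, modir → timodir) add the prefix ti-.
So nuser → tinuser.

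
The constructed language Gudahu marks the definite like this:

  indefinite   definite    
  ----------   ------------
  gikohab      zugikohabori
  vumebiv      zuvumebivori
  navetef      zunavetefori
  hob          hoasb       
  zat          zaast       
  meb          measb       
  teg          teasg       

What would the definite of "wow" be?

woasw

gikohab and hob both end in -b yet inflect differently (zugikohabori, hoasb), so the final letter is not what conditions the rule; the number of vowels is.
"wow" has 1 vowel. The stems with 1 vowel (hob → hoasb, zat → zaast, meb → measb) insert -as- after the first vowel.
So wow → woasw.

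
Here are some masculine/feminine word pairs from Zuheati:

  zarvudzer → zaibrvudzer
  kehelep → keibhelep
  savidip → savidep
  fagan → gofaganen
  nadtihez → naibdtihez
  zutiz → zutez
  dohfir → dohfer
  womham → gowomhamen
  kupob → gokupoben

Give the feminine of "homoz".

zutiz and nadtihez both end in -z yet inflect differently (zutez, naibdtihez), so the final letter is not what conditions the rule; the last vowel is.
"homoz" has last vowel 'o'. The one such stem in the data (kupob → gokupoben) adds go- … -en around the stem, so the same rule applies.
So homoz → gohomozen.

gohomozen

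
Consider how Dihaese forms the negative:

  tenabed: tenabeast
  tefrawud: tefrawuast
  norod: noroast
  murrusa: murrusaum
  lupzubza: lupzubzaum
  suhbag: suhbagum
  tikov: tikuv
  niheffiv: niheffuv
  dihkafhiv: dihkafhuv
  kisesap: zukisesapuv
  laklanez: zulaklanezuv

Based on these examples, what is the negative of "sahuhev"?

sahuhuv

norod and tikov both have last vowel 'o' yet inflect differently (noroast, tikuv), so the last vowel is not what conditions the rule; the final letter is.
"sahuhev" ends in -v. The stems ending in -v (tikov → tikuv, niheffiv → niheffuv, dihkafhiv → dihkafhuv) change the last vowel to 'u'.
The other patterns: stems ending in -d drop the final letter and add -ast; stems ending in -a or -g add -um; stems ending in -p or -z add zu- … -uv around the stem.
So sahuhev → sahuhuv.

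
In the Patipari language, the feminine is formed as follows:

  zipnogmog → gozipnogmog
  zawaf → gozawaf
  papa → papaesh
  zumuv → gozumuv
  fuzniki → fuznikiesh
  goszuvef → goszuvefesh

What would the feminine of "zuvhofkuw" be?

gozuvhofkuw

"zuvhofkuw" begins with z-. The stems beginning with z- (zawaf → gozawaf, zipnogmog → gozipnogmog, zumuv → gozumuv) add the prefix go-.
So zuvhofkuw → gozuvhofkuw.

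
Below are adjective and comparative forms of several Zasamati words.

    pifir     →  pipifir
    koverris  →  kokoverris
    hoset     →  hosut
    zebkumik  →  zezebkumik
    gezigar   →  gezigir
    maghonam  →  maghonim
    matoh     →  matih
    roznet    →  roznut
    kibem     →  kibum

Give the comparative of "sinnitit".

sisinnitit

gezigar and pifir both end in -r yet inflect differently (gezigir, pipifir), so the final letter is not what conditions the rule; the last vowel is.
"sinnitit" has last vowel 'i'. The stems whose last vowel is 'i' (koverris → kokoverris, pifir → pipifir, zebkumik → zezebkumik) repeat the first consonant+vowel as a prefix.
The other patterns: stems whose last vowel is 'a' or 'o' change the last vowel to 'i'; stems whose last vowel is 'e' change the last vowel to 'u'.
So sinnitit → sisinnitit.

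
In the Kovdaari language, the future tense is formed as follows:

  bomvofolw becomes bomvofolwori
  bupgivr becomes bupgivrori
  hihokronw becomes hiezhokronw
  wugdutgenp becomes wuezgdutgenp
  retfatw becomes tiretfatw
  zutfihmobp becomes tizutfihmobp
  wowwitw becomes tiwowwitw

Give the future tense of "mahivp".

bomvofolw and hihokronw both end in -w yet inflect differently (bomvofolwori, hiezhokronw), so the final letter is not what conditions the rule; the second-to-last letter is.
"mahivp" has second-to-last letter 'v'. The one such stem in the data (bupgivr → bupgivrori) adds -ori, so the same rule applies.
The other patterns: stems whose second-to-last letter is 'n' insert -ez- after the first vowel; stems whose second-to-last letter is 'b' or 't' add the prefix ti-.
So mahivp → mahivpori.

mahivpori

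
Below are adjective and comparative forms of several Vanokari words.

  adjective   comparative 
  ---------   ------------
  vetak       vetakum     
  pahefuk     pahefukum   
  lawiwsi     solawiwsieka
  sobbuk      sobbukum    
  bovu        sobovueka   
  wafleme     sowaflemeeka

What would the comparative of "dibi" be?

sodibieka

pahefuk and bovu both have last vowel 'u' yet inflect differently (pahefukum, sobovueka), so the last vowel is not what conditions the rule; the final letter is.
"dibi" ends in -i. The one such stem in the data (lawiwsi → solawiwsieka) adds so- … -eka around the stem, so the same rule applies.
The other pattern: stems ending in -k add -um.
So dibi → sodibieka.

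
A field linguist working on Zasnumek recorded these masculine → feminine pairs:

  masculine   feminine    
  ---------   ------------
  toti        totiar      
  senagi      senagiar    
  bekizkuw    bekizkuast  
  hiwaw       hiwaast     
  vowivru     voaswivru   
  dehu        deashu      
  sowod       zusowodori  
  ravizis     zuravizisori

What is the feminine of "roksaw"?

roksaast

"roksaw" ends in -w. The stems ending in -w (bekizkuw → bekizkuast, hiwaw → hiwaast) drop the final letter and add -ast.
The other patterns: stems ending in -i add -ar; stems ending in -u insert -as- after the first vowel; stems ending in -d or -s add zu- … -ori around the stem.
So roksaw → roksaast.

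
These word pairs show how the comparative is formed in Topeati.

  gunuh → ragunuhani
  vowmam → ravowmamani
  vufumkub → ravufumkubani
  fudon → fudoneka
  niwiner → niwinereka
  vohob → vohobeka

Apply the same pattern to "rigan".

"rigan" has last vowel 'a'. The one such stem in the data (vowmam → ravowmamani) adds ra- … -ani around the stem, so the same rule applies.
The other pattern: stems whose last vowel is 'e' or 'o' add -eka.
So rigan → rariganani.

rariganani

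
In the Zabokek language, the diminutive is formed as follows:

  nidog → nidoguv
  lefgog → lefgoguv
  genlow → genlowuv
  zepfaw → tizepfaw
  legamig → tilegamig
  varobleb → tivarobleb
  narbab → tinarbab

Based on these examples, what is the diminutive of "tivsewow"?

genlow and zepfaw both end in -w yet inflect differently (genlowuv, tizepfaw), so the final letter is not what conditions the rule; the last vowel is.
"tivsewow" has last vowel 'o'. The stems whose last vowel is 'o' (nidog → nidoguv, lefgog → lefgoguv, genlow → genlowuv) add -uv.
So tivsewow → tivsewowuv.

tivsewowuv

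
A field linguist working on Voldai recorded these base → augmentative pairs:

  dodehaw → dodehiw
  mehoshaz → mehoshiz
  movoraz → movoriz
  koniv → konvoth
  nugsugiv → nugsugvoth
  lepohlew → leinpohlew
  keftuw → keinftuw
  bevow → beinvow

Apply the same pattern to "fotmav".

"fotmav" has last vowel 'a'. The stems whose last vowel is 'a' (dodehaw → dodehiw, mehoshaz → mehoshiz, movoraz → movoriz) change the last vowel to 'i'.
The other patterns: stems whose last vowel is 'i' delete the last vowel and add -oth; stems whose last vowel is 'e', 'o' or 'u' insert -in- after the first vowel.
So fotmav → fotmiv.

fotmiv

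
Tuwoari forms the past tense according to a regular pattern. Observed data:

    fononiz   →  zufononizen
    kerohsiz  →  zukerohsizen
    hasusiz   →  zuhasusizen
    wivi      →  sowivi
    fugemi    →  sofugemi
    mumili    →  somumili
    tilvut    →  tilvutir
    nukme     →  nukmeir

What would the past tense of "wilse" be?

wilseir

fononiz and wivi both have last vowel 'i' yet inflect differently (zufononizen, sowivi), so the last vowel is not what conditions the rule; the final letter is.
"wilse" ends in -e. The one such stem in the data (nukme → nukmeir) adds -ir, so the same rule applies.
The other patterns: stems ending in -z add zu- … -en around the stem; stems ending in -i add the prefix so-.
So wilse → wilseir.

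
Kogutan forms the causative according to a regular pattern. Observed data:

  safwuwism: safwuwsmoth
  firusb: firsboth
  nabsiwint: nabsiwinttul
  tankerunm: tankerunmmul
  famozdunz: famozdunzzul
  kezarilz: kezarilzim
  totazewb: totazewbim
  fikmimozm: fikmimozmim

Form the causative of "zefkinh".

"zefkinh" has second-to-last letter 'n'. The stems whose second-to-last letter is 'n' (nabsiwint → nabsiwinttul, tankerunm → tankerunmmul, famozdunz → famozdunzzul) double the final consonant and add -ul.
The other patterns: stems whose second-to-last letter is 's' delete the last vowel and add -oth; stems whose second-to-last letter is 'l', 'w' or 'z' add -im.
So zefkinh → zefkinhhul.

zefkinhhul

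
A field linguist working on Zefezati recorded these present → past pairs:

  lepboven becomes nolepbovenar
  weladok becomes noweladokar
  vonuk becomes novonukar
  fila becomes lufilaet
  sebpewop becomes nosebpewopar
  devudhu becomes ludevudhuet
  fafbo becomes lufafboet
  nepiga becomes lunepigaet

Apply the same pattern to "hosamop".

fafbo and sebpewop both have last vowel 'o' yet inflect differently (lufafboet, nosebpewopar), so the last vowel is not what conditions the rule; whether the stem ends in a vowel or a consonant is.
"hosamop" ends in a consonant. The stems ending in a consonant (sebpewop → nosebpewopar, vonuk → novonukar, lepboven → nolepbovenar) add no- … -ar around the stem.
The other pattern: stems ending in a vowel add lu- … -et around the stem.
So hosamop → nohosamopar.

nohosamopar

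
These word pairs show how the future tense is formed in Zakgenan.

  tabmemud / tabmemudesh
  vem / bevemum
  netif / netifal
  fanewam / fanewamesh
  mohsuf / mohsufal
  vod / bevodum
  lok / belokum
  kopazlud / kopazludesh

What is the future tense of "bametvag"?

vod and kopazlud both end in -d yet inflect differently (bevodum, kopazludesh), so the final letter is not what conditions the rule; the number of vowels is.
"bametvag" has 3 vowels. The stems with 3 vowels (kopazlud → kopazludesh, tabmemud → tabmemudesh, fanewam → fanewamesh) add -esh.
So bametvag → bametvagesh.

bametvagesh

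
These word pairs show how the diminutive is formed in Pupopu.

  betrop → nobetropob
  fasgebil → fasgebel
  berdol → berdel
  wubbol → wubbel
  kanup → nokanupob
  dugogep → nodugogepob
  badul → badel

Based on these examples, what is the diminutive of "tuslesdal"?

badul and kanup both have last vowel 'u' yet inflect differently (badel, nokanupob), so the last vowel is not what conditions the rule; the final letter is.
"tuslesdal" ends in -l. The stems ending in -l (badul → badel, wubbol → wubbel, berdol → berdel) change the last vowel to 'e'.
The other pattern: stems ending in -p add no- … -ob around the stem.
So tuslesdal → tuslesdel.

tuslesdel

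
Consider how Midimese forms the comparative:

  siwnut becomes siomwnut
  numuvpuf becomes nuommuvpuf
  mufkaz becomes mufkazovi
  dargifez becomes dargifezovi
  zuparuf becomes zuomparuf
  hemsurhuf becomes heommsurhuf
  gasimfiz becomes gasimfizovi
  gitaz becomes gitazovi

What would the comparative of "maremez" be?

maremezovi

mufkaz and siwnut both have 2 vowels yet inflect differently (mufkazovi, siomwnut), so the number of vowels is not what conditions the rule; the final letter is.
"maremez" ends in -z. The stems ending in -z (gasimfiz → gasimfizovi, mufkaz → mufkazovi, dargifez → dargifezovi) add -ovi.
So maremez → maremezovi.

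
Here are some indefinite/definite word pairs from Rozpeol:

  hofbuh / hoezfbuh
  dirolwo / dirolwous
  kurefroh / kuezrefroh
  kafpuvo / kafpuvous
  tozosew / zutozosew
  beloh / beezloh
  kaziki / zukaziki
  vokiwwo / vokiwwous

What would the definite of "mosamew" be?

beloh and kafpuvo both have last vowel 'o' yet inflect differently (beezloh, kafpuvous), so the last vowel is not what conditions the rule; the final letter is.
"mosamew" ends in -w. The one such stem in the data (tozosew → zutozosew) adds the prefix zu-, so the same rule applies.
So mosamew → zumosamew.

zumosamew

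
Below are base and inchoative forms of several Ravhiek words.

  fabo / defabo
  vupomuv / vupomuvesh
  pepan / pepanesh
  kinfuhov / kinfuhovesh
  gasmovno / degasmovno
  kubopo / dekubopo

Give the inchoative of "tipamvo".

detipamvo

fabo and kinfuhov both have last vowel 'o' yet inflect differently (defabo, kinfuhovesh), so the last vowel is not what conditions the rule; the final letter is.
"tipamvo" ends in -o. The stems ending in -o (fabo → defabo, gasmovno → degasmovno, kubopo → dekubopo) add the prefix de-.
So tipamvo → detipamvo.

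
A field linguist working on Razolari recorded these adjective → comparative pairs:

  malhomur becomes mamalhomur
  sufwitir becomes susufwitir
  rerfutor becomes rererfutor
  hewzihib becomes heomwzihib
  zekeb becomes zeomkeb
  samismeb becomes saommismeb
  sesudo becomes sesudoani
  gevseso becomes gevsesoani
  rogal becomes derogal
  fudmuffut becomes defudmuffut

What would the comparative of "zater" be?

zazater

"zater" ends in -r. The stems ending in -r (malhomur → mamalhomur, sufwitir → susufwitir, rerfutor → rererfutor) repeat the first consonant+vowel as a prefix.
The other patterns: stems ending in -b insert -om- after the first vowel; stems ending in -o add -ani; stems ending in -l or -t add the prefix de-.
So zater → zazater.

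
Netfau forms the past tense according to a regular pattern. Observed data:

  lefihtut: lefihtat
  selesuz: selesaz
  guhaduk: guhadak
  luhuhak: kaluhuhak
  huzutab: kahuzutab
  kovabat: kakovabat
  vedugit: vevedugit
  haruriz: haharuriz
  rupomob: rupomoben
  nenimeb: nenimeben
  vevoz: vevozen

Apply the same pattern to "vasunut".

guhaduk and luhuhak both end in -k yet inflect differently (guhadak, kaluhuhak), so the final letter is not what conditions the rule; the last vowel is.
"vasunut" has last vowel 'u'. The stems whose last vowel is 'u' (lefihtut → lefihtat, selesuz → selesaz, guhaduk → guhadak) change the last vowel to 'a'.
So vasunut → vasunat.

vasunat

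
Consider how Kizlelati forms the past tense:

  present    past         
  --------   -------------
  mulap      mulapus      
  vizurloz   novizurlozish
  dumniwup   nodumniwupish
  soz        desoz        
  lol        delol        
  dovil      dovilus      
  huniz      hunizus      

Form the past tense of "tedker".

tedkerus

lol and dovil both end in -l yet inflect differently (delol, dovilus), so the final letter is not what conditions the rule; the number of vowels is.
"tedker" has 2 vowels. The stems with 2 vowels (dovil → dovilus, huniz → hunizus, mulap → mulapus) add -us.
So tedker → tedkerus.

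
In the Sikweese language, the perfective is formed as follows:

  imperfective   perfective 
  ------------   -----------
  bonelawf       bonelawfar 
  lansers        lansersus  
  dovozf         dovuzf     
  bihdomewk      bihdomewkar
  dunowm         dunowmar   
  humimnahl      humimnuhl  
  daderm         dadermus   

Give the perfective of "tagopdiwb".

"tagopdiwb" has second-to-last letter 'w'. The stems whose second-to-last letter is 'w' (bihdomewk → bihdomewkar, dunowm → dunowmar, bonelawf → bonelawfar) add -ar.
The other patterns: stems whose second-to-last letter is 'r' add -us; stems whose second-to-last letter is 'h' or 'z' change the last vowel to 'u'.
So tagopdiwb → tagopdiwbar.

tagopdiwbar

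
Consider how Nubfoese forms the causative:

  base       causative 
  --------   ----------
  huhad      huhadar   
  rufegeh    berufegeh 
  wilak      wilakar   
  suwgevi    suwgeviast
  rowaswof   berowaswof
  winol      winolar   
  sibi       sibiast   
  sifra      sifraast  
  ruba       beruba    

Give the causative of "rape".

berape

"rape" begins with r-. The stems beginning with r- (ruba → beruba, rowaswof → berowaswof, rufegeh → berufegeh) add the prefix be-.
So rape → berape.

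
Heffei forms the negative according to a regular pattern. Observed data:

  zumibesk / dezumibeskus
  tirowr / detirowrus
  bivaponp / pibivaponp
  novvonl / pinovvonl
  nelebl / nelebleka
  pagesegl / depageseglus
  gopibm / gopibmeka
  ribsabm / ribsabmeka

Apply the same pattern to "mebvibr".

novvonl and nelebl both end in -l yet inflect differently (pinovvonl, nelebleka), so the final letter is not what conditions the rule; the second-to-last letter is.
"mebvibr" has second-to-last letter 'b'. The stems whose second-to-last letter is 'b' (gopibm → gopibmeka, ribsabm → ribsabmeka, nelebl → nelebleka) add -eka.
So mebvibr → mebvibreka.

mebvibreka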